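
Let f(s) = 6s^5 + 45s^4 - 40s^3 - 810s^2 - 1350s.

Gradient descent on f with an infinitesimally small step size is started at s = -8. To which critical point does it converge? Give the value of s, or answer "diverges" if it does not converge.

diverges

f'(s) = 30(s - 3)(s + 1)(s + 3)(s + 5), so f'(-8) = 34650.
Gradient descent moves in the -f' direction, i.e. s is decreasing.
There is no critical point below s=-8, and f' keeps the same sign, so the iterate runs off to −∞.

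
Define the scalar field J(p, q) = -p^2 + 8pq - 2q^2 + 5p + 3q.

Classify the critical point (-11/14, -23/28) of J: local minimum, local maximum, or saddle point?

saddle point

The Hessian of J is constant: H = [[-2, 8], [8, -4]].
det(H) = (-2)·(-4) − 8² = -56.
Since det(H) < 0, H is indefinite and the critical point is a saddle point.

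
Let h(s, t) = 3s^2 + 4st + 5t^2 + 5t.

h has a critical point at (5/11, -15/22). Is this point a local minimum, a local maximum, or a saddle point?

The Hessian of h is constant: H = [[6, 4], [4, 10]].
det(H) = 6·10 − 4² = 44.
det(H) > 0 and tr(H) = 16 > 0, so H is positive definite and the point is a local minimum.

local minimum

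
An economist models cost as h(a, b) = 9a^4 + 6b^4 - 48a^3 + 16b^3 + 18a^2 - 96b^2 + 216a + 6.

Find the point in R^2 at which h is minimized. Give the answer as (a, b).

h(a,b) separates as P(a) + Q(b) + 6, so its minimum is min P + min Q + 6.
P'(a) = 36(a - 3)(a - 2)(a + 1) vanishes at a ∈ {-1, 2, 3}; Q'(b) = 24b(b - 2)(b + 4) vanishes at b ∈ {-4, 0, 2}.
Local minima of P (where P''>0): P(-1)=-141, P(3)=243. Local minima of Q: Q(-4)=-1024, Q(2)=-160.
So the global minimum of h is P(-1) + Q(-4) + 6 = -141 − 1024 + 6 = -1159, attained at (-1, -4).

(-1, -4)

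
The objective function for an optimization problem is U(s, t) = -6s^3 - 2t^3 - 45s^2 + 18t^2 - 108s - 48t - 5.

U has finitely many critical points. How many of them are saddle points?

2

U separates as a function of s plus a function of t, so ∇U=0 decouples.
∂U/∂s = -18(s + 2)(s + 3) = 0 at s ∈ {-3, -2}; ∂U/∂t = -6(t - 4)(t - 2) = 0 at t ∈ {2, 4}.
The Hessian is diagonal: diag(U_ss, U_tt). Second derivatives: U_ss(-3)=18, U_ss(-2)=-18; U_tt(2)=12, U_tt(4)=-12.
Saddle points occur where the two diagonal entries have opposite signs: (-3, 4), (-2, 2). Count: 2.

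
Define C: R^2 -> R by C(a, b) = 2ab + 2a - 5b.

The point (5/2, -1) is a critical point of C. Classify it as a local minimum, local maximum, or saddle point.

The Hessian of C is constant: H = [[0, 2], [2, 0]].
det(H) = 0·0 − 2² = -4.
Since det(H) < 0, H is indefinite and the critical point is a saddle point.

saddle point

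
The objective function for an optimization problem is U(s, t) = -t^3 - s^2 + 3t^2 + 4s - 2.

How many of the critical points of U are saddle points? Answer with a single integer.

1

U separates as a function of s plus a function of t, so ∇U=0 decouples.
∂U/∂s = -2(s - 2) = 0 at s ∈ {2}; ∂U/∂t = -3t(t - 2) = 0 at t ∈ {0, 2}.
The Hessian is diagonal: diag(U_ss, U_tt). Second derivatives: U_ss(2)=-2; U_tt(0)=6, U_tt(2)=-6.
Saddle points occur where the two diagonal entries have opposite signs: (2, 0). Count: 1.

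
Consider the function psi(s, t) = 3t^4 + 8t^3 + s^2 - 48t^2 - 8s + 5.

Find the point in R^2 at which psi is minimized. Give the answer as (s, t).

(4, -4)

psi(s,t) separates as P(s) + Q(t) + 5, so its minimum is min P + min Q + 5.
P'(s) = 2s - 8 vanishes at s ∈ {4}; Q'(t) = 12t(t - 2)(t + 4) vanishes at t ∈ {-4, 0, 2}.
Local minima of P (where P''>0): P(4)=-16. Local minima of Q: Q(-4)=-512, Q(2)=-80.
So the global minimum of psi is P(4) + Q(-4) + 5 = -16 − 512 + 5 = -523, attained at (4, -4).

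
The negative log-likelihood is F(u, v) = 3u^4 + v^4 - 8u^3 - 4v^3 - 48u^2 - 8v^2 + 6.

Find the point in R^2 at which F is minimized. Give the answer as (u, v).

F(u,v) separates as P(u) + Q(v) + 6, so its minimum is min P + min Q + 6.
P'(u) = 12u(u - 4)(u + 2) vanishes at u ∈ {-2, 0, 4}; Q'(v) = 4v(v - 4)(v + 1) vanishes at v ∈ {-1, 0, 4}.
Local minima of P (where P''>0): P(-2)=-80, P(4)=-512. Local minima of Q: Q(-1)=-3, Q(4)=-128.
So the global minimum of F is P(4) + Q(4) + 6 = -512 − 128 + 6 = -634, attained at (4, 4).

(4, 4)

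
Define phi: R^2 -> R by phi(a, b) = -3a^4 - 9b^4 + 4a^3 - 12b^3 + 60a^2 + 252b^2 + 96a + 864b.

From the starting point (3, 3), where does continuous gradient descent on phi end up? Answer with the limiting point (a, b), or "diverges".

(-1, -2)

phi is separable, so gradient descent decouples: a follows -∂phi/∂a, b follows -∂phi/∂b.
∂phi/∂a = -12(a - 4)(a + 1)(a + 2); at a=3 this is 240, so a decreases.
∂phi/∂b = -36(b - 4)(b + 2)(b + 3); at b=3 this is 1080, so b decreases.
a converges to its nearest critical value -1 (a local min of the a-part); b converges to -2. The iterate converges to (-1, -2).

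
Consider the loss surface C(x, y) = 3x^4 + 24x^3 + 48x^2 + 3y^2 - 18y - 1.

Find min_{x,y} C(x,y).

-28

C(x,y) separates as P(x) + Q(y) − 1, so its minimum is min P + min Q − 1.
P'(x) = 12x(x + 2)(x + 4) vanishes at x ∈ {-4, -2, 0}; Q'(y) = 6y - 18 vanishes at y ∈ {3}.
Local minima of P (where P''>0): P(-4)=0, P(0)=0. Local minima of Q: Q(3)=-27.
So the global minimum of C is P(-4) + Q(3) − 1 = 0 − 27 − 1 = -28, attained at (-4, 3).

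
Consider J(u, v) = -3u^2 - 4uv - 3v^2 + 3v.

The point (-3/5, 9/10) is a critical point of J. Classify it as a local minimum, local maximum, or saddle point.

local maximum

The Hessian of J is constant: H = [[-6, -4], [-4, -6]].
det(H) = (-6)·(-6) − (-4)² = 20.
det(H) > 0 and tr(H) = -12 < 0, so H is negative definite and the point is a local maximum.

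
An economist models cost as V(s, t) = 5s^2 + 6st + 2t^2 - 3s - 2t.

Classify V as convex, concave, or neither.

V is quadratic, so its Hessian is the constant matrix H = [[10, 6], [6, 4]].
det(H) = 4, tr(H) = 14.
det(H) > 0 and tr(H) > 0, so H is positive definite everywhere: convex.

convex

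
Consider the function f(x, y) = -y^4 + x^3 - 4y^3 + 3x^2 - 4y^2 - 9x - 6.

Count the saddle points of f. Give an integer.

3

f separates as a function of x plus a function of y, so ∇f=0 decouples.
∂f/∂x = 3(x - 1)(x + 3) = 0 at x ∈ {-3, 1}; ∂f/∂y = -4y(y + 1)(y + 2) = 0 at y ∈ {-2, -1, 0}.
The Hessian is diagonal: diag(f_xx, f_yy). Second derivatives: f_xx(-3)=-12, f_xx(1)=12; f_yy(-2)=-8, f_yy(-1)=4, f_yy(0)=-8.
Saddle points occur where the two diagonal entries have opposite signs: (-3, -1), (1, -2), (1, 0). Count: 3.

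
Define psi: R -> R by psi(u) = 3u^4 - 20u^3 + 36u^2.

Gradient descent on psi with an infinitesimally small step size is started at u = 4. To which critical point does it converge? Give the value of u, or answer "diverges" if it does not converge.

psi'(u) = 12u(u - 3)(u - 2), so psi'(4) = 96.
Gradient descent moves in the -psi' direction, i.e. u is decreasing.
The nearest critical point in that direction is u = 3, where psi'' = 36 > 0 (a local minimum). The iterate converges there.

3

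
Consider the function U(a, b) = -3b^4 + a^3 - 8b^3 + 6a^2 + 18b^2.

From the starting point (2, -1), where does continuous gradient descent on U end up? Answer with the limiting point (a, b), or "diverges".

U is separable, so gradient descent decouples: a follows -∂U/∂a, b follows -∂U/∂b.
∂U/∂a = 3a(a + 4); at a=2 this is 36, so a decreases.
∂U/∂b = -12b(b - 1)(b + 3); at b=-1 this is -48, so b increases.
a converges to its nearest critical value 0 (a local min of the a-part); b converges to 0. The iterate converges to (0, 0).

(0, 0)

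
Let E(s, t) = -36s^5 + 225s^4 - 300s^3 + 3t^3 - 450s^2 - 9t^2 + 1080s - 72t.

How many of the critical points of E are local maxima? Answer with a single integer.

E separates as a function of s plus a function of t, so ∇E=0 decouples.
∂E/∂s = -180(s - 3)(s - 2)(s - 1)(s + 1) = 0 at s ∈ {-1, 1, 2, 3}; ∂E/∂t = 9(t - 4)(t + 2) = 0 at t ∈ {-2, 4}.
The Hessian is diagonal: diag(E_ss, E_tt). Second derivatives: E_ss(-1)=4320, E_ss(1)=-720, E_ss(2)=540, E_ss(3)=-1440; E_tt(-2)=-54, E_tt(4)=54.
Local maxima occur where both diagonal entries negative: (1, -2), (3, -2). Count: 2.

2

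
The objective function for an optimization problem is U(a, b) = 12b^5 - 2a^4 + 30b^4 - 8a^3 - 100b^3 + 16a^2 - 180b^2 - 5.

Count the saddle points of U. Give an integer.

U separates as a function of a plus a function of b, so ∇U=0 decouples.
∂U/∂a = -8a(a - 1)(a + 4) = 0 at a ∈ {-4, 0, 1}; ∂U/∂b = 60b(b - 2)(b + 1)(b + 3) = 0 at b ∈ {-3, -1, 0, 2}.
The Hessian is diagonal: diag(U_aa, U_bb). Second derivatives: U_aa(-4)=-160, U_aa(0)=32, U_aa(1)=-40; U_bb(-3)=-1800, U_bb(-1)=360, U_bb(0)=-360, U_bb(2)=1800.
Saddle points occur where the two diagonal entries have opposite signs: (-4, -1), (-4, 2), (0, -3), (0, 0), (1, -1), (1, 2). Count: 6.

6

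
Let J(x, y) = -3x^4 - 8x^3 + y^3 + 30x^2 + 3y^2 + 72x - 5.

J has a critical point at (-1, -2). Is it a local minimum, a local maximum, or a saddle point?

The mixed partial ∂²J/∂x∂y is 0, so the Hessian at any point is diag(J_xx, J_yy) = diag(12(-3x^2 - 4x + 5), 6(y + 1)).
At (-1, -2): H = diag(72, -6).
The eigenvalues have opposite signs, so H is indefinite: a saddle point.

saddle point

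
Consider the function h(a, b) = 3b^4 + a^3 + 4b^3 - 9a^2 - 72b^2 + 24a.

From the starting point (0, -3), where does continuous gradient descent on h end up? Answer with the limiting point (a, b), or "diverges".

diverges

h is separable, so gradient descent decouples: a follows -∂h/∂a, b follows -∂h/∂b.
∂h/∂a = 3(a - 4)(a - 2); at a=0 this is 24, so a decreases.
∂h/∂b = 12b(b - 3)(b + 4); at b=-3 this is 216, so b decreases.
The a-coordinate has no critical point in that direction and runs off to infinity.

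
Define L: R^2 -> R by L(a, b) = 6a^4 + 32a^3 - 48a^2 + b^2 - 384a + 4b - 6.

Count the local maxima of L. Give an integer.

L separates as a function of a plus a function of b, so ∇L=0 decouples.
∂L/∂a = 24(a - 2)(a + 2)(a + 4) = 0 at a ∈ {-4, -2, 2}; ∂L/∂b = 2(b + 2) = 0 at b ∈ {-2}.
The Hessian is diagonal: diag(L_aa, L_bb). Second derivatives: L_aa(-4)=288, L_aa(-2)=-192, L_aa(2)=576; L_bb(-2)=2.
Local maxima occur where both diagonal entries negative: none. Count: 0.

0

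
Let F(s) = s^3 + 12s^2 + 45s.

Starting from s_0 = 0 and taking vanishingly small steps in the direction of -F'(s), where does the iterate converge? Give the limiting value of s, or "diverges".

-3

F'(s) = 3(s + 3)(s + 5), so F'(0) = 45.
Gradient descent moves in the -F' direction, i.e. s is decreasing.
The nearest critical point in that direction is s = -3, where F'' = 6 > 0 (a local minimum). The iterate converges there.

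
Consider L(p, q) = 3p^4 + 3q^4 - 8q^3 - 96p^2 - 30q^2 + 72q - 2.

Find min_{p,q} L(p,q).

-922

L(p,q) separates as A(p) + B(q) − 2, so its minimum is min A + min B − 2.
A'(p) = 12p(p - 4)(p + 4) vanishes at p ∈ {-4, 0, 4}; B'(q) = 12(q - 3)(q - 1)(q + 2) vanishes at q ∈ {-2, 1, 3}.
Local minima of A (where A''>0): A(-4)=-768, A(4)=-768. Local minima of B: B(-2)=-152, B(3)=-27.
So the global minimum of L is A(-4) + B(-2) − 2 = -768 − 152 − 2 = -922, attained at (-4, -2).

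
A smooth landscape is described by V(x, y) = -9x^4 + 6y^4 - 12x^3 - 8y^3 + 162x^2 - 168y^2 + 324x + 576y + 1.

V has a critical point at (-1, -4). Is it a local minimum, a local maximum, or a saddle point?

The mixed partial ∂²V/∂x∂y is 0, so the Hessian at any point is diag(V_xx, V_yy) = diag(36(-3x^2 - 2x + 9), 24(3y^2 - 2y - 14)).
At (-1, -4): H = diag(288, 1008).
Both eigenvalues are positive, so H is positive definite: a local minimum.

local minimum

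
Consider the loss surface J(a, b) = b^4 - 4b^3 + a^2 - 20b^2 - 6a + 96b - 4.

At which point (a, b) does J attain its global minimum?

J(a,b) separates as P(a) + Q(b) − 4, so its minimum is min P + min Q − 4.
P'(a) = 2a - 6 vanishes at a ∈ {3}; Q'(b) = 4(b - 4)(b - 2)(b + 3) vanishes at b ∈ {-3, 2, 4}.
Local minima of P (where P''>0): P(3)=-9. Local minima of Q: Q(-3)=-279, Q(4)=64.
So the global minimum of J is P(3) + Q(-3) − 4 = -9 − 279 − 4 = -292, attained at (3, -3).

(3, -3)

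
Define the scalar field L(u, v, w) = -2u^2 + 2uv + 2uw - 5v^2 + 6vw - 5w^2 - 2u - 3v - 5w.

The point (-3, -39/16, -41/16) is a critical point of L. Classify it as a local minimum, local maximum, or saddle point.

The Hessian is constant: H = [[-4, 2, 2], [2, -10, 6], [2, 6, -10]].
Leading principal minors: Δ₁ = -4, Δ₂ = 36, Δ₃ = -128.
The minors alternate sign starting negative (−, +, −), so H is negative definite: a local maximum.

local maximum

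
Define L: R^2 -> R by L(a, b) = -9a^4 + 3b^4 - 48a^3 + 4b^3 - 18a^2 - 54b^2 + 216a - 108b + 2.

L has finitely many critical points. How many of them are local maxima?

2

L separates as a function of a plus a function of b, so ∇L=0 decouples.
∂L/∂a = -36(a - 1)(a + 2)(a + 3) = 0 at a ∈ {-3, -2, 1}; ∂L/∂b = 12(b - 3)(b + 1)(b + 3) = 0 at b ∈ {-3, -1, 3}.
The Hessian is diagonal: diag(L_aa, L_bb). Second derivatives: L_aa(-3)=-144, L_aa(-2)=108, L_aa(1)=-432; L_bb(-3)=144, L_bb(-1)=-96, L_bb(3)=288.
Local maxima occur where both diagonal entries negative: (-3, -1), (1, -1). Count: 2.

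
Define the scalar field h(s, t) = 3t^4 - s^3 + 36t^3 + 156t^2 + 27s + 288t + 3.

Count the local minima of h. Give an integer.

h separates as a function of s plus a function of t, so ∇h=0 decouples.
∂h/∂s = -3(s - 3)(s + 3) = 0 at s ∈ {-3, 3}; ∂h/∂t = 12(t + 2)(t + 3)(t + 4) = 0 at t ∈ {-4, -3, -2}.
The Hessian is diagonal: diag(h_ss, h_tt). Second derivatives: h_ss(-3)=18, h_ss(3)=-18; h_tt(-4)=24, h_tt(-3)=-12, h_tt(-2)=24.
Local minima occur where both diagonal entries positive: (-3, -4), (-3, -2). Count: 2.

2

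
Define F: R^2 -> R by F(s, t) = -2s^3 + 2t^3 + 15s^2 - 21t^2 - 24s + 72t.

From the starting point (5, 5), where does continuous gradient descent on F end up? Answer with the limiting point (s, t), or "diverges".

F is separable, so gradient descent decouples: s follows -∂F/∂s, t follows -∂F/∂t.
∂F/∂s = -6(s - 4)(s - 1); at s=5 this is -24, so s increases.
∂F/∂t = 6(t - 4)(t - 3); at t=5 this is 12, so t decreases.
The s-coordinate has no critical point in that direction and runs off to infinity.

diverges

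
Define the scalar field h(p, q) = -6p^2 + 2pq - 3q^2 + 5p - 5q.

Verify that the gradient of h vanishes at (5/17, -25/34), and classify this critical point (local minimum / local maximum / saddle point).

local maximum

∇h = (-12p + 2q + 5, 2p - 6q - 5); substituting (5/17, -25/34) gives ∇h = (0, 0), so (5/17, -25/34) is indeed a critical point.
The Hessian of h is constant: H = [[-12, 2], [2, -6]].
det(H) = (-12)·(-6) − 2² = 68.
det(H) > 0 and tr(H) = -18 < 0, so H is negative definite and the point is a local maximum.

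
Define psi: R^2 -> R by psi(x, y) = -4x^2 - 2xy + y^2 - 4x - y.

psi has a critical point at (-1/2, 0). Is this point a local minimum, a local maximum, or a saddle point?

saddle point

The Hessian of psi is constant: H = [[-8, -2], [-2, 2]].
det(H) = (-8)·2 − (-2)² = -20.
Since det(H) < 0, H is indefinite and the critical point is a saddle point.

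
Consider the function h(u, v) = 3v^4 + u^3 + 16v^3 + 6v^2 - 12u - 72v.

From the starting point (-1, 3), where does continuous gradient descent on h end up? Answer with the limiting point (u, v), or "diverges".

h is separable, so gradient descent decouples: u follows -∂h/∂u, v follows -∂h/∂v.
∂h/∂u = 3(u - 2)(u + 2); at u=-1 this is -9, so u increases.
∂h/∂v = 12(v - 1)(v + 2)(v + 3); at v=3 this is 720, so v decreases.
u converges to its nearest critical value 2 (a local min of the u-part); v converges to 1. The iterate converges to (2, 1).

(2, 1)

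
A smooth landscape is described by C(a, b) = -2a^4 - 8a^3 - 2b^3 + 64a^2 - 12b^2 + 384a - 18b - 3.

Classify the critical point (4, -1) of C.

local maximum

The mixed partial ∂²C/∂a∂b is 0, so the Hessian at any point is diag(C_aa, C_bb) = diag(8(-3a^2 - 6a + 16), -12(b + 2)).
At (4, -1): H = diag(-448, -12).
Both eigenvalues are negative, so H is negative definite: a local maximum.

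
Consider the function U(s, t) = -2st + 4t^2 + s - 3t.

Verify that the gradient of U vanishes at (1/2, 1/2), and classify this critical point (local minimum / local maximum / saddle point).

∇U = (-2t + 1, -2s + 8t - 3); substituting (1/2, 1/2) gives ∇U = (0, 0), so (1/2, 1/2) is indeed a critical point.
The Hessian of U is constant: H = [[0, -2], [-2, 8]].
det(H) = 0·8 − (-2)² = -4.
Since det(H) < 0, H is indefinite and the critical point is a saddle point.

saddle point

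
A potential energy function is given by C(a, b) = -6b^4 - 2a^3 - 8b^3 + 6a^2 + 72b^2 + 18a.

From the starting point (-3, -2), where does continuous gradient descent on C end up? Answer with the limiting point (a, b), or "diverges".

C is separable, so gradient descent decouples: a follows -∂C/∂a, b follows -∂C/∂b.
∂C/∂a = -6(a - 3)(a + 1); at a=-3 this is -72, so a increases.
∂C/∂b = -24b(b - 2)(b + 3); at b=-2 this is -192, so b increases.
a converges to its nearest critical value -1 (a local min of the a-part); b converges to 0. The iterate converges to (-1, 0).

(-1, 0)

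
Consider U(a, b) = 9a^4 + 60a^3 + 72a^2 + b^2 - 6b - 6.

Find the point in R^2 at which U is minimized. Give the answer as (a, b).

U(a,b) separates as P(a) + Q(b) − 6, so its minimum is min P + min Q − 6.
P'(a) = 36a(a + 1)(a + 4) vanishes at a ∈ {-4, -1, 0}; Q'(b) = 2b - 6 vanishes at b ∈ {3}.
Local minima of P (where P''>0): P(-4)=-384, P(0)=0. Local minima of Q: Q(3)=-9.
So the global minimum of U is P(-4) + Q(3) − 6 = -384 − 9 − 6 = -399, attained at (-4, 3).

(-4, 3)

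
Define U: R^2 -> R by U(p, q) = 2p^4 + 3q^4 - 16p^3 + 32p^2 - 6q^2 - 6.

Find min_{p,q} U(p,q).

U(p,q) separates as A(p) + B(q) − 6, so its minimum is min A + min B − 6.
A'(p) = 8p(p - 4)(p - 2) vanishes at p ∈ {0, 2, 4}; B'(q) = 12q(q - 1)(q + 1) vanishes at q ∈ {-1, 0, 1}.
Local minima of A (where A''>0): A(0)=0, A(4)=0. Local minima of B: B(-1)=-3, B(1)=-3.
So the global minimum of U is A(0) + B(-1) − 6 = 0 − 3 − 6 = -9, attained at (0, -1).

-9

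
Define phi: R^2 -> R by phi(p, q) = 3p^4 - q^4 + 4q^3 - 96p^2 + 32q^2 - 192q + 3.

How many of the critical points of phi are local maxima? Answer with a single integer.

2

phi separates as a function of p plus a function of q, so ∇phi=0 decouples.
∂phi/∂p = 12p(p - 4)(p + 4) = 0 at p ∈ {-4, 0, 4}; ∂phi/∂q = -4(q - 4)(q - 3)(q + 4) = 0 at q ∈ {-4, 3, 4}.
The Hessian is diagonal: diag(phi_pp, phi_qq). Second derivatives: phi_pp(-4)=384, phi_pp(0)=-192, phi_pp(4)=384; phi_qq(-4)=-224, phi_qq(3)=28, phi_qq(4)=-32.
Local maxima occur where both diagonal entries negative: (0, -4), (0, 4). Count: 2.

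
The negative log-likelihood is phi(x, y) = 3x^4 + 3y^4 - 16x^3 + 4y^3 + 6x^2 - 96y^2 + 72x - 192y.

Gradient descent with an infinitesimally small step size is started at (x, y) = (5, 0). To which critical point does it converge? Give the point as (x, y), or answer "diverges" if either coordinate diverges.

phi is separable, so gradient descent decouples: x follows -∂phi/∂x, y follows -∂phi/∂y.
∂phi/∂x = 12(x - 3)(x - 2)(x + 1); at x=5 this is 432, so x decreases.
∂phi/∂y = 12(y - 4)(y + 1)(y + 4); at y=0 this is -192, so y increases.
x converges to its nearest critical value 3 (a local min of the x-part); y converges to 4. The iterate converges to (3, 4).

(3, 4)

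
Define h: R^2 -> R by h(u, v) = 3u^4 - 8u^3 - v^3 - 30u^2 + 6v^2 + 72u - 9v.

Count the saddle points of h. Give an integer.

h separates as a function of u plus a function of v, so ∇h=0 decouples.
∂h/∂u = 12(u - 3)(u - 1)(u + 2) = 0 at u ∈ {-2, 1, 3}; ∂h/∂v = -3(v - 3)(v - 1) = 0 at v ∈ {1, 3}.
The Hessian is diagonal: diag(h_uu, h_vv). Second derivatives: h_uu(-2)=180, h_uu(1)=-72, h_uu(3)=120; h_vv(1)=6, h_vv(3)=-6.
Saddle points occur where the two diagonal entries have opposite signs: (-2, 3), (1, 1), (3, 3). Count: 3.

3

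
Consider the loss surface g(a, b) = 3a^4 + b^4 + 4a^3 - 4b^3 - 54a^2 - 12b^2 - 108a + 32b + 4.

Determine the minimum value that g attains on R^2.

-519

g(a,b) separates as P(a) + Q(b) + 4, so its minimum is min P + min Q + 4.
P'(a) = 12(a - 3)(a + 1)(a + 3) vanishes at a ∈ {-3, -1, 3}; Q'(b) = 4(b - 4)(b - 1)(b + 2) vanishes at b ∈ {-2, 1, 4}.
Local minima of P (where P''>0): P(-3)=-27, P(3)=-459. Local minima of Q: Q(-2)=-64, Q(4)=-64.
So the global minimum of g is P(3) + Q(-2) + 4 = -459 − 64 + 4 = -519, attained at (3, -2).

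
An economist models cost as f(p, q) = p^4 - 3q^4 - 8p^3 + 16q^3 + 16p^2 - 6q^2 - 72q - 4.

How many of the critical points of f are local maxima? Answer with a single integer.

f separates as a function of p plus a function of q, so ∇f=0 decouples.
∂f/∂p = 4p(p - 4)(p - 2) = 0 at p ∈ {0, 2, 4}; ∂f/∂q = -12(q - 3)(q - 2)(q + 1) = 0 at q ∈ {-1, 2, 3}.
The Hessian is diagonal: diag(f_pp, f_qq). Second derivatives: f_pp(0)=32, f_pp(2)=-16, f_pp(4)=32; f_qq(-1)=-144, f_qq(2)=36, f_qq(3)=-48.
Local maxima occur where both diagonal entries negative: (2, -1), (2, 3). Count: 2.

2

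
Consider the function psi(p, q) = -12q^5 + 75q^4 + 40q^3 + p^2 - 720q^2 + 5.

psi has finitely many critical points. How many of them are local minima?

2

psi separates as a function of p plus a function of q, so ∇psi=0 decouples.
∂psi/∂p = 2p = 0 at p ∈ {0}; ∂psi/∂q = -60q(q - 4)(q - 3)(q + 2) = 0 at q ∈ {-2, 0, 3, 4}.
The Hessian is diagonal: diag(psi_pp, psi_qq). Second derivatives: psi_pp(0)=2; psi_qq(-2)=3600, psi_qq(0)=-1440, psi_qq(3)=900, psi_qq(4)=-1440.
Local minima occur where both diagonal entries positive: (0, -2), (0, 3). Count: 2.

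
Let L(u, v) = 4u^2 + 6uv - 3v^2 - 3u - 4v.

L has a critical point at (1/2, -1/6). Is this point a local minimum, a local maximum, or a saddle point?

saddle point

The Hessian of L is constant: H = [[8, 6], [6, -6]].
det(H) = 8·(-6) − 6² = -84.
Since det(H) < 0, H is indefinite and the critical point is a saddle point.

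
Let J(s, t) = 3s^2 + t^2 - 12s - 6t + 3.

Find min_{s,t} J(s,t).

-18

J(s,t) separates as P(s) + Q(t) + 3, so its minimum is min P + min Q + 3.
P'(s) = 6s - 12 vanishes at s ∈ {2}; Q'(t) = 2(t - 3) vanishes at t ∈ {3}.
Local minima of P (where P''>0): P(2)=-12. Local minima of Q: Q(3)=-9.
So the global minimum of J is P(2) + Q(3) + 3 = -12 − 9 + 3 = -18, attained at (2, 3).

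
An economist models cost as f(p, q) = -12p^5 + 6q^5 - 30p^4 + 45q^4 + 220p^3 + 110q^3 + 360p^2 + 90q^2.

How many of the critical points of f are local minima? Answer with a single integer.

4

f separates as a function of p plus a function of q, so ∇f=0 decouples.
∂f/∂p = -60p(p - 3)(p + 1)(p + 4) = 0 at p ∈ {-4, -1, 0, 3}; ∂f/∂q = 30q(q + 1)(q + 2)(q + 3) = 0 at q ∈ {-3, -2, -1, 0}.
The Hessian is diagonal: diag(f_pp, f_qq). Second derivatives: f_pp(-4)=5040, f_pp(-1)=-720, f_pp(0)=720, f_pp(3)=-5040; f_qq(-3)=-180, f_qq(-2)=60, f_qq(-1)=-60, f_qq(0)=180.
Local minima occur where both diagonal entries positive: (-4, -2), (-4, 0), (0, -2), (0, 0). Count: 4.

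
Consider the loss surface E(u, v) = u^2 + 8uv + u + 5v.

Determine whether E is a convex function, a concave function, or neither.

E is quadratic, so its Hessian is the constant matrix H = [[2, 8], [8, 0]].
det(H) = -64, tr(H) = 2.
det(H) < 0, so H is indefinite: neither convex nor concave.

neither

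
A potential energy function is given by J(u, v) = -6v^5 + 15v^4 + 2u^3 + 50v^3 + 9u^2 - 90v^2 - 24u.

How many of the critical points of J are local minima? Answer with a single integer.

J separates as a function of u plus a function of v, so ∇J=0 decouples.
∂J/∂u = 6(u - 1)(u + 4) = 0 at u ∈ {-4, 1}; ∂J/∂v = -30v(v - 3)(v - 1)(v + 2) = 0 at v ∈ {-2, 0, 1, 3}.
The Hessian is diagonal: diag(J_uu, J_vv). Second derivatives: J_uu(-4)=-30, J_uu(1)=30; J_vv(-2)=900, J_vv(0)=-180, J_vv(1)=180, J_vv(3)=-900.
Local minima occur where both diagonal entries positive: (1, -2), (1, 1). Count: 2.

2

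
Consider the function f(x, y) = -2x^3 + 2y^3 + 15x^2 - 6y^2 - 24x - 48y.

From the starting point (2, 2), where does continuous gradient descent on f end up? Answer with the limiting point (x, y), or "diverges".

(1, 4)

f is separable, so gradient descent decouples: x follows -∂f/∂x, y follows -∂f/∂y.
∂f/∂x = -6(x - 4)(x - 1); at x=2 this is 12, so x decreases.
∂f/∂y = 6(y - 4)(y + 2); at y=2 this is -48, so y increases.
x converges to its nearest critical value 1 (a local min of the x-part); y converges to 4. The iterate converges to (1, 4).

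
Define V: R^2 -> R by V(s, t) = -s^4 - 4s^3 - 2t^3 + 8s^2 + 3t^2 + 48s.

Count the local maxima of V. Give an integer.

2

V separates as a function of s plus a function of t, so ∇V=0 decouples.
∂V/∂s = -4(s - 2)(s + 2)(s + 3) = 0 at s ∈ {-3, -2, 2}; ∂V/∂t = -6t(t - 1) = 0 at t ∈ {0, 1}.
The Hessian is diagonal: diag(V_ss, V_tt). Second derivatives: V_ss(-3)=-20, V_ss(-2)=16, V_ss(2)=-80; V_tt(0)=6, V_tt(1)=-6.
Local maxima occur where both diagonal entries negative: (-3, 1), (2, 1). Count: 2.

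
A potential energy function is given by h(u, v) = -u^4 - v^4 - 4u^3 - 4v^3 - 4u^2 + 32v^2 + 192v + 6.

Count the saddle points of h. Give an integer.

h separates as a function of u plus a function of v, so ∇h=0 decouples.
∂h/∂u = -4u(u + 1)(u + 2) = 0 at u ∈ {-2, -1, 0}; ∂h/∂v = -4(v - 4)(v + 3)(v + 4) = 0 at v ∈ {-4, -3, 4}.
The Hessian is diagonal: diag(h_uu, h_vv). Second derivatives: h_uu(-2)=-8, h_uu(-1)=4, h_uu(0)=-8; h_vv(-4)=-32, h_vv(-3)=28, h_vv(4)=-224.
Saddle points occur where the two diagonal entries have opposite signs: (-2, -3), (-1, -4), (-1, 4), (0, -3). Count: 4.

4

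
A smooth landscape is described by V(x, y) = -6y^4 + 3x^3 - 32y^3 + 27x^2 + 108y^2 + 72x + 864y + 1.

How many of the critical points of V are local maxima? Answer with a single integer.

V separates as a function of x plus a function of y, so ∇V=0 decouples.
∂V/∂x = 9(x + 2)(x + 4) = 0 at x ∈ {-4, -2}; ∂V/∂y = -24(y - 3)(y + 3)(y + 4) = 0 at y ∈ {-4, -3, 3}.
The Hessian is diagonal: diag(V_xx, V_yy). Second derivatives: V_xx(-4)=-18, V_xx(-2)=18; V_yy(-4)=-168, V_yy(-3)=144, V_yy(3)=-1008.
Local maxima occur where both diagonal entries negative: (-4, -4), (-4, 3). Count: 2.

2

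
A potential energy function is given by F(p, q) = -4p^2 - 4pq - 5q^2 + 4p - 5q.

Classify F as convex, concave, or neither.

F is quadratic, so its Hessian is the constant matrix H = [[-8, -4], [-4, -10]].
det(H) = 64, tr(H) = -18.
det(H) > 0 and tr(H) < 0, so H is negative definite everywhere: concave.

concave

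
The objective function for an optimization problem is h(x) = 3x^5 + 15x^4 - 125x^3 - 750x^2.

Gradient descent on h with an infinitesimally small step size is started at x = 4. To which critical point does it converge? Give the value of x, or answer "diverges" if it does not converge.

5

h'(x) = 15x(x - 5)(x + 4)(x + 5), so h'(4) = -4320.
Gradient descent moves in the -h' direction, i.e. x is increasing.
The nearest critical point in that direction is x = 5, where h'' = 6750 > 0 (a local minimum). The iterate converges there.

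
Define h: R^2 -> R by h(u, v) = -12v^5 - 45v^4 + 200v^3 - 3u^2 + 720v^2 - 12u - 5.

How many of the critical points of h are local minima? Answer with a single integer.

0

h separates as a function of u plus a function of v, so ∇h=0 decouples.
∂h/∂u = -6(u + 2) = 0 at u ∈ {-2}; ∂h/∂v = -60v(v - 3)(v + 2)(v + 4) = 0 at v ∈ {-4, -2, 0, 3}.
The Hessian is diagonal: diag(h_uu, h_vv). Second derivatives: h_uu(-2)=-6; h_vv(-4)=3360, h_vv(-2)=-1200, h_vv(0)=1440, h_vv(3)=-6300.
Local minima occur where both diagonal entries positive: none. Count: 0.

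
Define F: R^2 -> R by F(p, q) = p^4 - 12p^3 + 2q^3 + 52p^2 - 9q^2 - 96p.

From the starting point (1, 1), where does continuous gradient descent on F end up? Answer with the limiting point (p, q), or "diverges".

F is separable, so gradient descent decouples: p follows -∂F/∂p, q follows -∂F/∂q.
∂F/∂p = 4(p - 4)(p - 3)(p - 2); at p=1 this is -24, so p increases.
∂F/∂q = 6q(q - 3); at q=1 this is -12, so q increases.
p converges to its nearest critical value 2 (a local min of the p-part); q converges to 3. The iterate converges to (2, 3).

(2, 3)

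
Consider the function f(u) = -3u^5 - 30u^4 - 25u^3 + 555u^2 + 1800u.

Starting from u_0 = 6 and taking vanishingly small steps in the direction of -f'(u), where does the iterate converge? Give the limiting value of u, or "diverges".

f'(u) = -15(u - 3)(u + 2)(u + 4)(u + 5), so f'(6) = -39600.
Gradient descent moves in the -f' direction, i.e. u is increasing.
There is no critical point above u=6, and f' keeps the same sign, so the iterate runs off to +∞.

diverges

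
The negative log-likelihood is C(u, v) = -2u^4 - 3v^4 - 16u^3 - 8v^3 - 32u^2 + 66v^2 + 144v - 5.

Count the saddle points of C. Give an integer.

C separates as a function of u plus a function of v, so ∇C=0 decouples.
∂C/∂u = -8u(u + 2)(u + 4) = 0 at u ∈ {-4, -2, 0}; ∂C/∂v = -12(v - 3)(v + 1)(v + 4) = 0 at v ∈ {-4, -1, 3}.
The Hessian is diagonal: diag(C_uu, C_vv). Second derivatives: C_uu(-4)=-64, C_uu(-2)=32, C_uu(0)=-64; C_vv(-4)=-252, C_vv(-1)=144, C_vv(3)=-336.
Saddle points occur where the two diagonal entries have opposite signs: (-4, -1), (-2, -4), (-2, 3), (0, -1). Count: 4.

4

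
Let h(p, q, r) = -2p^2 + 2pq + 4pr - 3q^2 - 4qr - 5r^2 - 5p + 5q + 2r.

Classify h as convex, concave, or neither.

concave

h is quadratic, so its Hessian is the constant matrix H = [[-4, 2, 4], [2, -6, -4], [4, -4, -10]].
Leading principal minors: -4, 20, -104.
Signs alternate −, +, − ⇒ H ≺ 0 ⇒ concave.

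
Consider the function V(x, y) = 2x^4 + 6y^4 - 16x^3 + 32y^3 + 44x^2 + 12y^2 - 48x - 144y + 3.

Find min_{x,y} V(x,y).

V(x,y) separates as P(x) + Q(y) + 3, so its minimum is min P + min Q + 3.
P'(x) = 8(x - 3)(x - 2)(x - 1) vanishes at x ∈ {1, 2, 3}; Q'(y) = 24(y - 1)(y + 2)(y + 3) vanishes at y ∈ {-3, -2, 1}.
Local minima of P (where P''>0): P(1)=-18, P(3)=-18. Local minima of Q: Q(-3)=162, Q(1)=-94.
So the global minimum of V is P(1) + Q(1) + 3 = -18 − 94 + 3 = -109, attained at (1, 1).

-109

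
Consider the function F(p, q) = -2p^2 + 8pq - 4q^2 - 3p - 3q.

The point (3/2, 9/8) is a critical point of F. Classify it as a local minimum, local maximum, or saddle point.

The Hessian of F is constant: H = [[-4, 8], [8, -8]].
det(H) = (-4)·(-8) − 8² = -32.
Since det(H) < 0, H is indefinite and the critical point is a saddle point.

saddle point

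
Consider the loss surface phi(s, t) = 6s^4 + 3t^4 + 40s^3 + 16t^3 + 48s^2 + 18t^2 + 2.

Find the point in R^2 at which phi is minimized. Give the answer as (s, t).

(-4, -3)

phi(s,t) separates as P(s) + Q(t) + 2, so its minimum is min P + min Q + 2.
P'(s) = 24s(s + 1)(s + 4) vanishes at s ∈ {-4, -1, 0}; Q'(t) = 12t(t + 1)(t + 3) vanishes at t ∈ {-3, -1, 0}.
Local minima of P (where P''>0): P(-4)=-256, P(0)=0. Local minima of Q: Q(-3)=-27, Q(0)=0.
So the global minimum of phi is P(-4) + Q(-3) + 2 = -256 − 27 + 2 = -281, attained at (-4, -3).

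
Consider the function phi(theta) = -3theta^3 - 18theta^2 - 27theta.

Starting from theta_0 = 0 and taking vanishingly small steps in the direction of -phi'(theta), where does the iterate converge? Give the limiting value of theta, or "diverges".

phi'(theta) = -9(theta + 1)(theta + 3), so phi'(0) = -27.
Gradient descent moves in the -phi' direction, i.e. theta is increasing.
There is no critical point above theta=0, and phi' keeps the same sign, so the iterate runs off to +∞.

diverges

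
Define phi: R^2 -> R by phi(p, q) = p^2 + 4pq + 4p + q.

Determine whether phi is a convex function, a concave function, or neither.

phi is quadratic, so its Hessian is the constant matrix H = [[2, 4], [4, 0]].
det(H) = -16, tr(H) = 2.
det(H) < 0, so H is indefinite: neither convex nor concave.

neither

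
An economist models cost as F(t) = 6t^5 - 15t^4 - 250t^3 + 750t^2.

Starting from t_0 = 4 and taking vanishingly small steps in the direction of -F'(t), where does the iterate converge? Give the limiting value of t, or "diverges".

5

F'(t) = 30t(t - 5)(t - 2)(t + 5), so F'(4) = -2160.
Gradient descent moves in the -F' direction, i.e. t is increasing.
The nearest critical point in that direction is t = 5, where F'' = 4500 > 0 (a local minimum). The iterate converges there.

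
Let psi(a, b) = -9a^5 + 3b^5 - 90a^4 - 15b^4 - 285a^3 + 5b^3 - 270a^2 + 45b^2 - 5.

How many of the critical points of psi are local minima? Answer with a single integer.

psi separates as a function of a plus a function of b, so ∇psi=0 decouples.
∂psi/∂a = -45a(a + 1)(a + 3)(a + 4) = 0 at a ∈ {-4, -3, -1, 0}; ∂psi/∂b = 15b(b - 3)(b - 2)(b + 1) = 0 at b ∈ {-1, 0, 2, 3}.
The Hessian is diagonal: diag(psi_aa, psi_bb). Second derivatives: psi_aa(-4)=540, psi_aa(-3)=-270, psi_aa(-1)=270, psi_aa(0)=-540; psi_bb(-1)=-180, psi_bb(0)=90, psi_bb(2)=-90, psi_bb(3)=180.
Local minima occur where both diagonal entries positive: (-4, 0), (-4, 3), (-1, 0), (-1, 3). Count: 4.

4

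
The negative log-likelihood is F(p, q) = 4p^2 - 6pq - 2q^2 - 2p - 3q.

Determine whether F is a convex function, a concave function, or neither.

F is quadratic, so its Hessian is the constant matrix H = [[8, -6], [-6, -4]].
det(H) = -68, tr(H) = 4.
det(H) < 0, so H is indefinite: neither convex nor concave.

neither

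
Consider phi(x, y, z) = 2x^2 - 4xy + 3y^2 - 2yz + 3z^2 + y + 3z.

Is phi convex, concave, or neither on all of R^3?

phi is quadratic, so its Hessian is the constant matrix H = [[4, -4, 0], [-4, 6, -2], [0, -2, 6]].
Leading principal minors: 4, 8, 32.
All positive ⇒ H ≻ 0 ⇒ convex.

convex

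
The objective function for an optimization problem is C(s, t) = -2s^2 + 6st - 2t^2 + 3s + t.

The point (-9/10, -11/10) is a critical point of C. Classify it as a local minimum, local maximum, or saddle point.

saddle point

The Hessian of C is constant: H = [[-4, 6], [6, -4]].
det(H) = (-4)·(-4) − 6² = -20.
Since det(H) < 0, H is indefinite and the critical point is a saddle point.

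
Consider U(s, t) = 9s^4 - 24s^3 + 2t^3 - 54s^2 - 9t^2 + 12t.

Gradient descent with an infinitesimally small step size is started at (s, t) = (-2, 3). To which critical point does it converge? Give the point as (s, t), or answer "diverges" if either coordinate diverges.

U is separable, so gradient descent decouples: s follows -∂U/∂s, t follows -∂U/∂t.
∂U/∂s = 36s(s - 3)(s + 1); at s=-2 this is -360, so s increases.
∂U/∂t = 6(t - 2)(t - 1); at t=3 this is 12, so t decreases.
s converges to its nearest critical value -1 (a local min of the s-part); t converges to 2. The iterate converges to (-1, 2).

(-1, 2)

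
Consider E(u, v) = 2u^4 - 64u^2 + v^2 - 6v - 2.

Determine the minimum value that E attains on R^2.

E(u,v) separates as P(u) + Q(v) − 2, so its minimum is min P + min Q − 2.
P'(u) = 8u(u - 4)(u + 4) vanishes at u ∈ {-4, 0, 4}; Q'(v) = 2v - 6 vanishes at v ∈ {3}.
Local minima of P (where P''>0): P(-4)=-512, P(4)=-512. Local minima of Q: Q(3)=-9.
So the global minimum of E is P(-4) + Q(3) − 2 = -512 − 9 − 2 = -523, attained at (-4, 3).

-523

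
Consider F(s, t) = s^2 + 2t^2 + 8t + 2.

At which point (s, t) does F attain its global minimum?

(0, -2)

F(s,t) separates as P(s) + Q(t) + 2, so its minimum is min P + min Q + 2.
P'(s) = 2s vanishes at s ∈ {0}; Q'(t) = 4(t + 2) vanishes at t ∈ {-2}.
Local minima of P (where P''>0): P(0)=0. Local minima of Q: Q(-2)=-8.
So the global minimum of F is P(0) + Q(-2) + 2 = 0 − 8 + 2 = -6, attained at (0, -2).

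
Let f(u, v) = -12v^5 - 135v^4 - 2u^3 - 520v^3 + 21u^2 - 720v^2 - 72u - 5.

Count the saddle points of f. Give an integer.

f separates as a function of u plus a function of v, so ∇f=0 decouples.
∂f/∂u = -6(u - 4)(u - 3) = 0 at u ∈ {3, 4}; ∂f/∂v = -60v(v + 2)(v + 3)(v + 4) = 0 at v ∈ {-4, -3, -2, 0}.
The Hessian is diagonal: diag(f_uu, f_vv). Second derivatives: f_uu(3)=6, f_uu(4)=-6; f_vv(-4)=480, f_vv(-3)=-180, f_vv(-2)=240, f_vv(0)=-1440.
Saddle points occur where the two diagonal entries have opposite signs: (3, -3), (3, 0), (4, -4), (4, -2). Count: 4.

4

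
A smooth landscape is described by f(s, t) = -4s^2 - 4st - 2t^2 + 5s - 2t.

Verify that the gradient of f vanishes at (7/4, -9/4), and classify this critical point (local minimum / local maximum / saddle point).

∇f = (-8s - 4t + 5, -4s - 4t - 2); substituting (7/4, -9/4) gives ∇f = (0, 0), so (7/4, -9/4) is indeed a critical point.
The Hessian of f is constant: H = [[-8, -4], [-4, -4]].
det(H) = (-8)·(-4) − (-4)² = 16.
det(H) > 0 and tr(H) = -12 < 0, so H is negative definite and the point is a local maximum.

local maximum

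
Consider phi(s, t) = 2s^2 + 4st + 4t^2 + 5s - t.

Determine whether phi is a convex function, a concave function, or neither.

convex

phi is quadratic, so its Hessian is the constant matrix H = [[4, 4], [4, 8]].
det(H) = 16, tr(H) = 12.
det(H) > 0 and tr(H) > 0, so H is positive definite everywhere: convex.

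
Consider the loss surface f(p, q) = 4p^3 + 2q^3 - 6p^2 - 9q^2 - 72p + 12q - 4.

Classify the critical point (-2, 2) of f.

The mixed partial ∂²f/∂p∂q is 0, so the Hessian at any point is diag(f_pp, f_qq) = diag(12(2p - 1), 6(2q - 3)).
At (-2, 2): H = diag(-60, 6).
The eigenvalues have opposite signs, so H is indefinite: a saddle point.

saddle point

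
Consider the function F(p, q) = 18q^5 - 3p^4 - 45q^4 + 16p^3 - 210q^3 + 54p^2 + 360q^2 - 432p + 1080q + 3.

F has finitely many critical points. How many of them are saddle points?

6

F separates as a function of p plus a function of q, so ∇F=0 decouples.
∂F/∂p = -12(p - 4)(p - 3)(p + 3) = 0 at p ∈ {-3, 3, 4}; ∂F/∂q = 90(q - 3)(q - 2)(q + 1)(q + 2) = 0 at q ∈ {-2, -1, 2, 3}.
The Hessian is diagonal: diag(F_pp, F_qq). Second derivatives: F_pp(-3)=-504, F_pp(3)=72, F_pp(4)=-84; F_qq(-2)=-1800, F_qq(-1)=1080, F_qq(2)=-1080, F_qq(3)=1800.
Saddle points occur where the two diagonal entries have opposite signs: (-3, -1), (-3, 3), (3, -2), (3, 2), (4, -1), (4, 3). Count: 6.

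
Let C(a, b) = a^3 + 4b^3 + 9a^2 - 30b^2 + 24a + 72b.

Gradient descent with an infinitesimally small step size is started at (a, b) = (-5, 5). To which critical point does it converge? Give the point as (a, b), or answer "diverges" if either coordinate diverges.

diverges

C is separable, so gradient descent decouples: a follows -∂C/∂a, b follows -∂C/∂b.
∂C/∂a = 3(a + 2)(a + 4); at a=-5 this is 9, so a decreases.
∂C/∂b = 12(b - 3)(b - 2); at b=5 this is 72, so b decreases.
The a-coordinate has no critical point in that direction and runs off to infinity.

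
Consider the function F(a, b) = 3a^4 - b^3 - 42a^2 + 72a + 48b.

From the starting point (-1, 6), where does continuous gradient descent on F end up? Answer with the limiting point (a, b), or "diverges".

F is separable, so gradient descent decouples: a follows -∂F/∂a, b follows -∂F/∂b.
∂F/∂a = 12(a - 2)(a - 1)(a + 3); at a=-1 this is 144, so a decreases.
∂F/∂b = -3(b - 4)(b + 4); at b=6 this is -60, so b increases.
The b-coordinate has no critical point in that direction and runs off to infinity.

diverges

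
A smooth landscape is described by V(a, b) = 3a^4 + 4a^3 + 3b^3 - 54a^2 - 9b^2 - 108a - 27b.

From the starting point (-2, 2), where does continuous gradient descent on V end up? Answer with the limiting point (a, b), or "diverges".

V is separable, so gradient descent decouples: a follows -∂V/∂a, b follows -∂V/∂b.
∂V/∂a = 12(a - 3)(a + 1)(a + 3); at a=-2 this is 60, so a decreases.
∂V/∂b = 9(b - 3)(b + 1); at b=2 this is -27, so b increases.
a converges to its nearest critical value -3 (a local min of the a-part); b converges to 3. The iterate converges to (-3, 3).

(-3, 3)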